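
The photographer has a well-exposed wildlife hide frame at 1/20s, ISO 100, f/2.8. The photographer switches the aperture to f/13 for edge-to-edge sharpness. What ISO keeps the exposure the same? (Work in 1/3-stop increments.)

Aperture: f/2.8 → f/3.2 → f/3.5 → f/4 → f/4.5 → f/5 → f/5.6 → f/6.3 → f/7.1 → f/8 → f/9 → f/10 → f/11 → f/13 — 4 1/3 stops stopped down (darker).
Need 4 1/3 stops brighter from the ISO: 100 → 125 → 160 → 200 → 250 → 320 → 400 → 500 → 640 → 800 → 1000 → 1250 → 1600 → 2000.

ISO 2000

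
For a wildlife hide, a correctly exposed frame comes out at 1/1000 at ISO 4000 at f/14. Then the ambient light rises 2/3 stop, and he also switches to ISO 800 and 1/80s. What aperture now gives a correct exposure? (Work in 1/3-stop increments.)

Scene light: 2/3 stop brighter.
ISO: 4000 → 3200 → 2500 → 2000 → 1600 → 1250 → 1000 → 800 — 2 1/3 stops lower (darker).
Shutter speed: 1/1000 → 1/800 → 1/640 → 1/500 → 1/400 → 1/320 → 1/250 → 1/200 → 1/160 → 1/125 → 1/100 → 1/80 — 3 2/3 stops longer (brighter).
Net so far: 2 stops brighter. Aperture: f/14 → f/16 → f/18 → f/20 → f/22 → f/25 → f/29.

f/29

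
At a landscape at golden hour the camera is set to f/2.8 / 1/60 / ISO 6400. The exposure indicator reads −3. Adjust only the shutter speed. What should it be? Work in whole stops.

Underexposed by 3 stops → need 3 stops brighter.
Shutter speed: 1/60 → 1/30 → 1/15 → 1/8.

1/8s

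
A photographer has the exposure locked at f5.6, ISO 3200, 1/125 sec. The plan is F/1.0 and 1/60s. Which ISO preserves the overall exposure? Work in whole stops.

ISO 50

Aperture: f/5.6 → f/4 → f/2.8 → f/2 → f/1.4 → f/1.0 — 5 stops wider (brighter).
Shutter speed: 1/125 → 1/60 — 1 stop slower (brighter).
Net change so far: 6 stops brighter. Offset with the ISO: 3200 → 1600 → 800 → 400 → 200 → 100 → 50.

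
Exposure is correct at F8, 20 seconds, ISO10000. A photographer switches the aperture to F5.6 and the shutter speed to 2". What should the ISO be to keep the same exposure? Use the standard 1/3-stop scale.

ISO 51200

Aperture: f/8 → f/7.1 → f/6.3 → f/5.6 — 1 stop opened up (brighter).
Shutter speed: 20 → 15 → 13 → 10 → 8 → 6 → 5 → 4 → 3.2 → 2.5 → 2 — 3 1/3 stops shorter (darker).
Net change so far: 2 1/3 stops darker. Offset with the ISO: 10000 → 12800 → 16000 → 20000 → 25600 → 32000 → 40000 → 51200.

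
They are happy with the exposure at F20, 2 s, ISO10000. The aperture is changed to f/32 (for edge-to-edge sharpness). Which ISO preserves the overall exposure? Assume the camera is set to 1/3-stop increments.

Aperture: f/20 → f/22 → f/25 → f/29 → f/32 — 1 1/3 stops narrower (darker).
Need 1 1/3 stops brighter from the ISO: 10000 → 12800 → 16000 → 20000 → 25600.

ISO 25600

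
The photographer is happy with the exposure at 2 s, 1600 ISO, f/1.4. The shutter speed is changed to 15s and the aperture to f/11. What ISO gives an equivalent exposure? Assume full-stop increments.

Shutter speed: 2 → 4 → 8 → 15 — 3 stops longer (brighter).
Aperture: f/1.4 → f/2 → f/2.8 → f/4 → f/5.6 → f/8 → f/11 — 6 stops stopped down (darker).
Net change so far: 3 stops darker. Offset with the ISO: 1600 → 3200 → 6400 → 12800.

ISO 12800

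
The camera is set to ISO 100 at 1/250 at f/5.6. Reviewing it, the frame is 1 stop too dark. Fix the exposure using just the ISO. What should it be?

ISO 200

Underexposed by 1 stop → need 1 stop brighter.
ISO: 100 → 200.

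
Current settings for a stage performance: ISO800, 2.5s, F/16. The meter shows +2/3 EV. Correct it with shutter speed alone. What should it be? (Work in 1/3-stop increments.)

Overexposed by 2/3 stop → need 2/3 stop darker.
Shutter speed: 2.5 → 2 → 1.6.

1.6 s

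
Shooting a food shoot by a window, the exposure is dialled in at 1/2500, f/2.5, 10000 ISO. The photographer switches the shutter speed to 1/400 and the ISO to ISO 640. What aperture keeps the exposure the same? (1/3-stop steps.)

Shutter speed: 1/2500 → 1/2000 → 1/1600 → 1/1250 → 1/1000 → 1/800 → 1/640 → 1/500 → 1/400 — 2 2/3 stops longer (brighter).
ISO: 10000 → 8000 → 6400 → 5000 → 4000 → 3200 → 2500 → 2000 → 1600 → 1250 → 1000 → 800 → 640 — 4 stops lower (darker).
Net change so far: 1 1/3 stops darker. Offset with the aperture: f/2.5 → f/2.2 → f/2 → f/1.8 → f/1.6.

f/1.6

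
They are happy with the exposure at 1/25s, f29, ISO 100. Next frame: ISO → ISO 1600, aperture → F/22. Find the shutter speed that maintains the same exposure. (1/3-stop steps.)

1/640s

ISO: 100 → 125 → 160 → 200 → 250 → 320 → 400 → 500 → 640 → 800 → 1000 → 1250 → 1600 — 4 stops raised (brighter).
Aperture: f/29 → f/25 → f/22 — 2/3 stop opened up (brighter).
Net change so far: 4 2/3 stops brighter. Offset with the shutter speed: 1/25 → 1/30 → 1/40 → 1/50 → 1/60 → 1/80 → 1/100 → 1/125 → 1/160 → 1/200 → 1/250 → 1/320 → 1/400 → 1/500 → 1/640.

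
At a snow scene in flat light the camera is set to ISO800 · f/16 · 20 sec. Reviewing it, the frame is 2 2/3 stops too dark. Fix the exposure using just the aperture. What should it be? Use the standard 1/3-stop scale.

Underexposed by 2 2/3 stops → need 2 2/3 stops brighter.
Aperture: f/16 → f/14 → f/13 → f/11 → f/10 → f/9 → f/8 → f/7.1 → f/6.3.

f/6.3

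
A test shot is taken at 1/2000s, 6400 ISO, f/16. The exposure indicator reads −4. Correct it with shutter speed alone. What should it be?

Underexposed by 4 stops → need 4 stops brighter.
Shutter speed: 1/2000 → 1/1000 → 1/500 → 1/250 → 1/125.

1/125s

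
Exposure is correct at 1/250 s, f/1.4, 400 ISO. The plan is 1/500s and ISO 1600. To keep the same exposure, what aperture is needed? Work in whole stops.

Shutter speed: 1/250 → 1/500 — 1 stop faster (darker).
ISO: 400 → 800 → 1600 — 2 stops higher (brighter).
Net change so far: 1 stop brighter. Offset with the aperture: f/1.4 → f/2.

f/2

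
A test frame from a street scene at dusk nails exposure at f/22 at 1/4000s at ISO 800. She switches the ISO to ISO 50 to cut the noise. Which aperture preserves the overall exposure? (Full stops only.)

ISO: 800 → 400 → 200 → 100 → 50 — 4 stops lower (darker).
Need 4 stops brighter from the aperture: f/22 → f/16 → f/11 → f/8 → f/5.6.

f/5.6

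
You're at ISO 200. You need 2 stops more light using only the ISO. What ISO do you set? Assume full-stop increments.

ISO: 200 → 400 → 800 — 2 stops higher (brighter).

ISO 800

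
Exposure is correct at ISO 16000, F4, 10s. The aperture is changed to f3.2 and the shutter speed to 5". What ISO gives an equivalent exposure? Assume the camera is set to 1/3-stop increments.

Aperture: f/4 → f/3.5 → f/3.2 — 2/3 stop larger aperture (brighter).
Shutter speed: 10 → 8 → 6 → 5 — 1 stop faster (darker).
Net change so far: 1/3 stop darker. Offset with the ISO: 16000 → 20000.

ISO 20000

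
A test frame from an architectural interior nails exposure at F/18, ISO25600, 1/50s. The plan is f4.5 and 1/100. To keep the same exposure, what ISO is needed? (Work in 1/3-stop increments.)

Aperture: f/18 → f/16 → f/14 → f/13 → f/11 → f/10 → f/9 → f/8 → f/7.1 → f/6.3 → f/5.6 → f/5 → f/4.5 — 4 stops opened up (brighter).
Shutter speed: 1/50 → 1/60 → 1/80 → 1/100 — 1 stop shorter (darker).
Net change so far: 3 stops brighter. Offset with the ISO: 25600 → 20000 → 16000 → 12800 → 10000 → 8000 → 6400 → 5000 → 4000 → 3200.

ISO 3200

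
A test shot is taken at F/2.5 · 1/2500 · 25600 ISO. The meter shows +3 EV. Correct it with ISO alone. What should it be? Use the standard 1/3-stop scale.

Overexposed by 3 stops → need 3 stops darker.
ISO: 25600 → 20000 → 16000 → 12800 → 10000 → 8000 → 6400 → 5000 → 4000 → 3200.

ISO 3200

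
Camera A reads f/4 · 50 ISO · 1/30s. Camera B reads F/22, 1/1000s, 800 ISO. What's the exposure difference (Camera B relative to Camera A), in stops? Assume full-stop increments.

6 stops darker

Aperture: f/4 → f/5.6 → f/8 → f/11 → f/16 → f/22 — 5 stops smaller aperture (darker).
Shutter speed: 1/30 → 1/60 → 1/125 → 1/250 → 1/500 → 1/1000 — 5 stops faster (darker).
ISO: 50 → 100 → 200 → 400 → 800 — 4 stops higher (brighter).
Net: −5 −5 +4 = −6 stops.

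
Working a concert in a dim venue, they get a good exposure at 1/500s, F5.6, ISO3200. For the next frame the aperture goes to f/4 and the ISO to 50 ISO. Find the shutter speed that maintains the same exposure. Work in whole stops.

1/15s

Aperture: f/5.6 → f/4 — 1 stop opened up (brighter).
ISO: 3200 → 1600 → 800 → 400 → 200 → 100 → 50 — 6 stops lower (darker).
Net change so far: 5 stops darker. Offset with the shutter speed: 1/500 → 1/250 → 1/125 → 1/60 → 1/30 → 1/15.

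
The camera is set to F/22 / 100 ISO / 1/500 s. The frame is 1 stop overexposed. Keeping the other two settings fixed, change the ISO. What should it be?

Overexposed by 1 stop → need 1 stop darker.
ISO: 100 → 50.

ISO 50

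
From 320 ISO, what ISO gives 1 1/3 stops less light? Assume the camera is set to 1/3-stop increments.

ISO 125

ISO: 320 → 250 → 200 → 160 → 125 — 1 1/3 stops lower (darker).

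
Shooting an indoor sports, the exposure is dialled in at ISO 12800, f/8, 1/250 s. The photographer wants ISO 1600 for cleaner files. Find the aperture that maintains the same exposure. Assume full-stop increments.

f/2.8

ISO: 12800 → 6400 → 3200 → 1600 — 3 stops lower (darker).
Need 3 stops brighter from the aperture: f/8 → f/5.6 → f/4 → f/2.8.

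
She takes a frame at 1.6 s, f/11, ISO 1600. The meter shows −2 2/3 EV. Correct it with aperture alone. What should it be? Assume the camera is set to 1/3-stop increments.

f/4.5

Underexposed by 2 2/3 stops → need 2 2/3 stops brighter.
Aperture: f/11 → f/10 → f/9 → f/8 → f/7.1 → f/6.3 → f/5.6 → f/5 → f/4.5.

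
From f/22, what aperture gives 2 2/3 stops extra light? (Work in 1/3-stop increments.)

f/9

Aperture: f/22 → f/20 → f/18 → f/16 → f/14 → f/13 → f/11 → f/10 → f/9 — 2 2/3 stops larger aperture (brighter).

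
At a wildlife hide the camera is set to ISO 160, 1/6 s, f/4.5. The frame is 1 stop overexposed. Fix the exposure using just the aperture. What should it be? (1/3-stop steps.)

f/6.3

Overexposed by 1 stop → need 1 stop darker.
Aperture: f/4.5 → f/5 → f/5.6 → f/6.3.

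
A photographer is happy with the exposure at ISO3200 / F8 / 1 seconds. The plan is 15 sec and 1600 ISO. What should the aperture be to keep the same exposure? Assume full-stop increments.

Shutter speed: 1 → 2 → 4 → 8 → 15 — 4 stops slower (brighter).
ISO: 3200 → 1600 — 1 stop lower (darker).
Net change so far: 3 stops brighter. Offset with the aperture: f/8 → f/11 → f/16 → f/22.

f/22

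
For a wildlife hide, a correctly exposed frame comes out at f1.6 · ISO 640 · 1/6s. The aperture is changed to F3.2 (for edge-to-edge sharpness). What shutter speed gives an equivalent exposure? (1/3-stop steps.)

0.6 s

Aperture: f/1.6 → f/1.8 → f/2 → f/2.2 → f/2.5 → f/2.8 → f/3.2 — 2 stops stopped down (darker).
Need 2 stops brighter from the shutter speed: 1/6 → 1/5 → 1/4 → 0.3 → 0.4 → 0.5 → 0.6.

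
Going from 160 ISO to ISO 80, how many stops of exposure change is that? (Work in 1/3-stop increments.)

160 → 125 → 100 → 80 — count the steps: 3 third-stops = 1 stop.

1 stop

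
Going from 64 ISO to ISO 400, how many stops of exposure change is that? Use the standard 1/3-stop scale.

64 → 80 → 100 → 125 → 160 → 200 → 250 → 320 → 400 — count the steps: 8 third-stops = 2 2/3 stops.

2 2/3 stops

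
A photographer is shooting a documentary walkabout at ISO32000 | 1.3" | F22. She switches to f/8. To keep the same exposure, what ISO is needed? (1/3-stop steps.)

Aperture: f/22 → f/20 → f/18 → f/16 → f/14 → f/13 → f/11 → f/10 → f/9 → f/8 — 3 stops larger aperture (brighter).
Need 3 stops darker from the ISO: 32000 → 25600 → 20000 → 16000 → 12800 → 10000 → 8000 → 6400 → 5000 → 4000.

ISO 4000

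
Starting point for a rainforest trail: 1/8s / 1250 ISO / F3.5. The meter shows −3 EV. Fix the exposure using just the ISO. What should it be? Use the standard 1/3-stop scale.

ISO 10000

Underexposed by 3 stops → need 3 stops brighter.
ISO: 1250 → 1600 → 2000 → 2500 → 3200 → 4000 → 5000 → 6400 → 8000 → 10000.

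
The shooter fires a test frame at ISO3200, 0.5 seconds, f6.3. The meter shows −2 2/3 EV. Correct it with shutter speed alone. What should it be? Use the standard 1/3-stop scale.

Underexposed by 2 2/3 stops → need 2 2/3 stops brighter.
Shutter speed: 0.5 → 0.6 → 0.8 → 1 → 1.3 → 1.6 → 2 → 2.5 → 3.2.

3.2 s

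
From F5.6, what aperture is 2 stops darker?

Aperture: f/5.6 → f/8 → f/11 — 2 stops narrower (darker).

f/11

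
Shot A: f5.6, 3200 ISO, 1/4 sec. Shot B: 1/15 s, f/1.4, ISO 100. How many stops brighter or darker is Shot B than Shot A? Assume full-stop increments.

Aperture: f/5.6 → f/4 → f/2.8 → f/2 → f/1.4 — 4 stops larger aperture (brighter).
Shutter speed: 1/4 → 1/8 → 1/15 — 2 stops shorter (darker).
ISO: 3200 → 1600 → 800 → 400 → 200 → 100 — 5 stops lower (darker).
Net: +4 −2 −5 = −3 stops.

3 stops darker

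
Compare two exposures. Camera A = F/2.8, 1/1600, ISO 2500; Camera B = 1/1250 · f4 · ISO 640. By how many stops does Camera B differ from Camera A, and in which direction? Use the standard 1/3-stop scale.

2 2/3 stops darker

Aperture: f/2.8 → f/3.2 → f/3.5 → f/4 — 1 stop smaller aperture (darker).
Shutter speed: 1/1600 → 1/1250 — 1/3 stop slower (brighter).
ISO: 2500 → 2000 → 1600 → 1250 → 1000 → 800 → 640 — 2 stops lower (darker).
Net: −1 +1/3 −2 = −2 2/3 stops.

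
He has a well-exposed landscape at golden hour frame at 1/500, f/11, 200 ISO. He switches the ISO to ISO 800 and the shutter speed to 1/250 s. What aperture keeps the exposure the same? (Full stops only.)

ISO: 200 → 400 → 800 — 2 stops higher (brighter).
Shutter speed: 1/500 → 1/250 — 1 stop slower (brighter).
Net change so far: 3 stops brighter. Offset with the aperture: f/11 → f/16 → f/22 → f/32.

f/32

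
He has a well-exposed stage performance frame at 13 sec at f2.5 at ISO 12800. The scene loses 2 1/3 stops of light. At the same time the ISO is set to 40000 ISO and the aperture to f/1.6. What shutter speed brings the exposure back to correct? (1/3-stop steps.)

8 s

Scene light: 2 1/3 stops darker.
ISO: 12800 → 16000 → 20000 → 25600 → 32000 → 40000 — 1 2/3 stops raised (brighter).
Aperture: f/2.5 → f/2.2 → f/2 → f/1.8 → f/1.6 — 1 1/3 stops wider (brighter).
Net so far: 2/3 stop brighter. Shutter speed: 13 → 10 → 8.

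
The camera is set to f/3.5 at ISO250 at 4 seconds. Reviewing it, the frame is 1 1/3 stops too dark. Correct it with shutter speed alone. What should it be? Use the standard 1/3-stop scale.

Underexposed by 1 1/3 stops → need 1 1/3 stops brighter.
Shutter speed: 4 → 5 → 6 → 8 → 10.

10 s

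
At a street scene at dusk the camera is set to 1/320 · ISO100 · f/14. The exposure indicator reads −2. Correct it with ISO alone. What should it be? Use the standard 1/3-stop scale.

ISO 400

Underexposed by 2 stops → need 2 stops brighter.
ISO: 100 → 125 → 160 → 200 → 250 → 320 → 400.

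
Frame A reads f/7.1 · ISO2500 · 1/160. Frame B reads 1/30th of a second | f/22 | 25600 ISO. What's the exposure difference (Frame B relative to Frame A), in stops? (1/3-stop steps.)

2 1/3 stops brighter

Aperture: f/7.1 → f/8 → f/9 → f/10 → f/11 → f/13 → f/14 → f/16 → f/18 → f/20 → f/22 — 3 1/3 stops smaller aperture (darker).
Shutter speed: 1/160 → 1/125 → 1/100 → 1/80 → 1/60 → 1/50 → 1/40 → 1/30 — 2 1/3 stops longer (brighter).
ISO: 2500 → 3200 → 4000 → 5000 → 6400 → 8000 → 10000 → 12800 → 16000 → 20000 → 25600 — 3 1/3 stops raised (brighter).
Net: −3 1/3 +2 1/3 +3 1/3 = +2 1/3 stops.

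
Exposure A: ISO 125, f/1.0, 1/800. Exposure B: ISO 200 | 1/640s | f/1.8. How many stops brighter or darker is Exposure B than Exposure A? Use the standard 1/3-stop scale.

Aperture: f/1.0 → f/1.1 → f/1.2 → f/1.4 → f/1.6 → f/1.8 — 1 2/3 stops narrower (darker).
Shutter speed: 1/800 → 1/640 — 1/3 stop longer (brighter).
ISO: 125 → 160 → 200 — 2/3 stop raised (brighter).
Net: −1 2/3 +1/3 +2/3 = −2/3 stops.

2/3 stop darker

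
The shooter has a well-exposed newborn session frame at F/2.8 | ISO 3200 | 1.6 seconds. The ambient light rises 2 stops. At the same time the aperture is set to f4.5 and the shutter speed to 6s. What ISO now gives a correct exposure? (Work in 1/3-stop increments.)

Scene light: 2 stops brighter.
Aperture: f/2.8 → f/3.2 → f/3.5 → f/4 → f/4.5 — 1 1/3 stops smaller aperture (darker).
Shutter speed: 1.6 → 2 → 2.5 → 3.2 → 4 → 5 → 6 — 2 stops slower (brighter).
Net so far: 2 2/3 stops brighter. ISO: 3200 → 2500 → 2000 → 1600 → 1250 → 1000 → 800 → 640 → 500.

ISO 500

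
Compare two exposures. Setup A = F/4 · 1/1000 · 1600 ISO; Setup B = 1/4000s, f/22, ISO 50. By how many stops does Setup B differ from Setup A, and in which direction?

Aperture: f/4 → f/5.6 → f/8 → f/11 → f/16 → f/22 — 5 stops narrower (darker).
Shutter speed: 1/1000 → 1/2000 → 1/4000 — 2 stops faster (darker).
ISO: 1600 → 800 → 400 → 200 → 100 → 50 — 5 stops lower (darker).
Net: −5 −2 −5 = −12 stops.

12 stops darker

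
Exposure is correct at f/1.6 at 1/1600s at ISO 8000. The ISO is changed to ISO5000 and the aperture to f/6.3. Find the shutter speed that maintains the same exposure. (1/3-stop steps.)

1/60s

ISO: 8000 → 6400 → 5000 — 2/3 stop dropped (darker).
Aperture: f/1.6 → f/1.8 → f/2 → f/2.2 → f/2.5 → f/2.8 → f/3.2 → f/3.5 → f/4 → f/4.5 → f/5 → f/5.6 → f/6.3 — 4 stops stopped down (darker).
Net change so far: 4 2/3 stops darker. Offset with the shutter speed: 1/1600 → 1/1250 → 1/1000 → 1/800 → 1/640 → 1/500 → 1/400 → 1/320 → 1/250 → 1/200 → 1/160 → 1/125 → 1/100 → 1/80 → 1/60.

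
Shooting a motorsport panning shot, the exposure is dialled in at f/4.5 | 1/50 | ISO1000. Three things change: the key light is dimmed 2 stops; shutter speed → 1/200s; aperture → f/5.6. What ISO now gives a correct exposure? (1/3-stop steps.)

ISO 25600

Scene light: 2 stops darker.
Shutter speed: 1/50 → 1/60 → 1/80 → 1/100 → 1/125 → 1/160 → 1/200 — 2 stops faster (darker).
Aperture: f/4.5 → f/5 → f/5.6 — 2/3 stop narrower (darker).
Net so far: 4 2/3 stops darker. ISO: 1000 → 1250 → 1600 → 2000 → 2500 → 3200 → 4000 → 5000 → 6400 → 8000 → 10000 → 12800 → 16000 → 20000 → 25600.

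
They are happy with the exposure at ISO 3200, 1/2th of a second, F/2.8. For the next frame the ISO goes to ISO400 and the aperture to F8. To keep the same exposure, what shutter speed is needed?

ISO: 3200 → 1600 → 800 → 400 — 3 stops lower (darker).
Aperture: f/2.8 → f/4 → f/5.6 → f/8 — 3 stops narrower (darker).
Net change so far: 6 stops darker. Offset with the shutter speed: 1/2 → 1 → 2 → 4 → 8 → 15 → 30.

30 s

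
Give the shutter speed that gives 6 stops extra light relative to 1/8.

8 s

Shutter speed: 1/8 → 1/4 → 1/2 → 1 → 2 → 4 → 8 — 6 stops slower (brighter).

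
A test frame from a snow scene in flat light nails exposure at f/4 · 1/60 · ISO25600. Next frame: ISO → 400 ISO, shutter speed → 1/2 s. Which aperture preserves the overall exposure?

f/2.8

ISO: 25600 → 12800 → 6400 → 3200 → 1600 → 800 → 400 — 6 stops dropped (darker).
Shutter speed: 1/60 → 1/30 → 1/15 → 1/8 → 1/4 → 1/2 — 5 stops slower (brighter).
Net change so far: 1 stop darker. Offset with the aperture: f/4 → f/2.8.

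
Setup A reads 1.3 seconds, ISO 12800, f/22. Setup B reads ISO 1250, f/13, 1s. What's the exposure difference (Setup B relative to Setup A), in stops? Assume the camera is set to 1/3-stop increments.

Aperture: f/22 → f/20 → f/18 → f/16 → f/14 → f/13 — 1 2/3 stops wider (brighter).
Shutter speed: 1.3 → 1 — 1/3 stop shorter (darker).
ISO: 12800 → 10000 → 8000 → 6400 → 5000 → 4000 → 3200 → 2500 → 2000 → 1600 → 1250 — 3 1/3 stops dropped (darker).
Net: +1 2/3 −1/3 −3 1/3 = −2 stops.

2 stops darker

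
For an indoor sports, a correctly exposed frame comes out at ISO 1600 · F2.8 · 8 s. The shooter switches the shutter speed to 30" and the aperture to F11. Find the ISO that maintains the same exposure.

Shutter speed: 8 → 15 → 30 — 2 stops longer (brighter).
Aperture: f/2.8 → f/4 → f/5.6 → f/8 → f/11 — 4 stops smaller aperture (darker).
Net change so far: 2 stops darker. Offset with the ISO: 1600 → 3200 → 6400.

ISO 6400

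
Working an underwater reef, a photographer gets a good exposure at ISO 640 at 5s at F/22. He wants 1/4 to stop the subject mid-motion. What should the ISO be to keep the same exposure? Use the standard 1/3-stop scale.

ISO 12800

Shutter speed: 5 → 4 → 3.2 → 2.5 → 2 → 1.6 → 1.3 → 1 → 0.8 → 0.6 → 0.5 → 0.4 → 0.3 → 1/4 — 4 1/3 stops shorter (darker).
Need 4 1/3 stops brighter from the ISO: 640 → 800 → 1000 → 1250 → 1600 → 2000 → 2500 → 3200 → 4000 → 5000 → 6400 → 8000 → 10000 → 12800.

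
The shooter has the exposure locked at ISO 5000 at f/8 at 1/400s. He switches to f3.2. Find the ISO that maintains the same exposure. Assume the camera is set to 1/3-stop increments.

ISO 800

Aperture: f/8 → f/7.1 → f/6.3 → f/5.6 → f/5 → f/4.5 → f/4 → f/3.5 → f/3.2 — 2 2/3 stops larger aperture (brighter).
Need 2 2/3 stops darker from the ISO: 5000 → 4000 → 3200 → 2500 → 2000 → 1600 → 1250 → 1000 → 800.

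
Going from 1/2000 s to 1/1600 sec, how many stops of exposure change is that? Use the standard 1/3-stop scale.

1/3 stop

1/2000 → 1/1600 — count the steps: 1 third-stops = 1/3 stop.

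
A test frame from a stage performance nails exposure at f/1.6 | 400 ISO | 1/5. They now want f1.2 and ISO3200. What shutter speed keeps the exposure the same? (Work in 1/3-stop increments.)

Aperture: f/1.6 → f/1.4 → f/1.2 — 2/3 stop wider (brighter).
ISO: 400 → 500 → 640 → 800 → 1000 → 1250 → 1600 → 2000 → 2500 → 3200 — 3 stops raised (brighter).
Net change so far: 3 2/3 stops brighter. Offset with the shutter speed: 1/5 → 1/6 → 1/8 → 1/10 → 1/13 → 1/15 → 1/20 → 1/25 → 1/30 → 1/40 → 1/50 → 1/60.

1/60s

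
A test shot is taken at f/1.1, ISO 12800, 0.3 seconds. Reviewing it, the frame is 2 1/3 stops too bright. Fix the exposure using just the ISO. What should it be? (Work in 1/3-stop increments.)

ISO 2500

Overexposed by 2 1/3 stops → need 2 1/3 stops darker.
ISO: 12800 → 10000 → 8000 → 6400 → 5000 → 4000 → 3200 → 2500.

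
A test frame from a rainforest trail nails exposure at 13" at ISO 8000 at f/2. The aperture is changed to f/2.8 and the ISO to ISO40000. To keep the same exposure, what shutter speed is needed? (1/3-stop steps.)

Aperture: f/2 → f/2.2 → f/2.5 → f/2.8 — 1 stop stopped down (darker).
ISO: 8000 → 10000 → 12800 → 16000 → 20000 → 25600 → 32000 → 40000 — 2 1/3 stops higher (brighter).
Net change so far: 1 1/3 stops brighter. Offset with the shutter speed: 13 → 10 → 8 → 6 → 5.

5 s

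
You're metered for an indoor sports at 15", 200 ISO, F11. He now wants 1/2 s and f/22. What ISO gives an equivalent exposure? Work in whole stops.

Shutter speed: 15 → 8 → 4 → 2 → 1 → 1/2 — 5 stops faster (darker).
Aperture: f/11 → f/16 → f/22 — 2 stops stopped down (darker).
Net change so far: 7 stops darker. Offset with the ISO: 200 → 400 → 800 → 1600 → 3200 → 6400 → 12800 → 25600.

ISO 25600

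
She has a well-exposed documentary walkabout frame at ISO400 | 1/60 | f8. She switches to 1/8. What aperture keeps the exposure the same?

f/22

Shutter speed: 1/60 → 1/30 → 1/15 → 1/8 — 3 stops slower (brighter).
Need 3 stops darker from the aperture: f/8 → f/11 → f/16 → f/22.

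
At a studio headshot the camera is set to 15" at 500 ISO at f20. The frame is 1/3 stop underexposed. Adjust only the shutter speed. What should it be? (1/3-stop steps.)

Underexposed by 1/3 stop → need 1/3 stop brighter.
Shutter speed: 15 → 20.

20 s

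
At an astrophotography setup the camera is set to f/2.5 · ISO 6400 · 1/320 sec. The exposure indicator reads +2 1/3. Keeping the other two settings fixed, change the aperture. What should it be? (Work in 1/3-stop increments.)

f/5.6

Overexposed by 2 1/3 stops → need 2 1/3 stops darker.
Aperture: f/2.5 → f/2.8 → f/3.2 → f/3.5 → f/4 → f/4.5 → f/5 → f/5.6.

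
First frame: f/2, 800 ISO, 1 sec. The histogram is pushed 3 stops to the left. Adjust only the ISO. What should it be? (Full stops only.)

Underexposed by 3 stops → need 3 stops brighter.
ISO: 800 → 1600 → 3200 → 6400.

ISO 6400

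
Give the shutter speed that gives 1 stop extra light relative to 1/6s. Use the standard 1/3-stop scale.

0.3 s

Shutter speed: 1/6 → 1/5 → 1/4 → 0.3 — 1 stop longer (brighter).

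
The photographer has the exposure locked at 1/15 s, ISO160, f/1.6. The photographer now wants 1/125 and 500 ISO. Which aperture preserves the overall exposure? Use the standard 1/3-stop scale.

Shutter speed: 1/15 → 1/20 → 1/25 → 1/30 → 1/40 → 1/50 → 1/60 → 1/80 → 1/100 → 1/125 — 3 stops shorter (darker).
ISO: 160 → 200 → 250 → 320 → 400 → 500 — 1 2/3 stops raised (brighter).
Net change so far: 1 1/3 stops darker. Offset with the aperture: f/1.6 → f/1.4 → f/1.2 → f/1.1 → f/1.0.

f/1.0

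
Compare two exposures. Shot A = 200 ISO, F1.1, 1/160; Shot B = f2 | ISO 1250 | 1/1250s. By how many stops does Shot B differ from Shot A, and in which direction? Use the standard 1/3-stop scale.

Aperture: f/1.1 → f/1.2 → f/1.4 → f/1.6 → f/1.8 → f/2 — 1 2/3 stops smaller aperture (darker).
Shutter speed: 1/160 → 1/200 → 1/250 → 1/320 → 1/400 → 1/500 → 1/640 → 1/800 → 1/1000 → 1/1250 — 3 stops faster (darker).
ISO: 200 → 250 → 320 → 400 → 500 → 640 → 800 → 1000 → 1250 — 2 2/3 stops raised (brighter).
Net: −1 2/3 −3 +2 2/3 = −2 stops.

2 stops darker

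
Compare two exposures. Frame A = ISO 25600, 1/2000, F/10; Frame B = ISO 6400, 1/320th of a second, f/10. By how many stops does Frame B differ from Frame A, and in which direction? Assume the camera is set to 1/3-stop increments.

2/3 stop brighter

Aperture: unchanged.
Shutter speed: 1/2000 → 1/1600 → 1/1250 → 1/1000 → 1/800 → 1/640 → 1/500 → 1/400 → 1/320 — 2 2/3 stops longer (brighter).
ISO: 25600 → 20000 → 16000 → 12800 → 10000 → 8000 → 6400 — 2 stops lower (darker).
Net: +2 2/3 −2 = +2/3 stops.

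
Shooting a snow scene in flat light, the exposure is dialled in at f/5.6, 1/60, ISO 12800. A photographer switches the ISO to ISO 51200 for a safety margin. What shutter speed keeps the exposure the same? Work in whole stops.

ISO: 12800 → 25600 → 51200 — 2 stops raised (brighter).
Need 2 stops darker from the shutter speed: 1/60 → 1/125 → 1/250.

1/250s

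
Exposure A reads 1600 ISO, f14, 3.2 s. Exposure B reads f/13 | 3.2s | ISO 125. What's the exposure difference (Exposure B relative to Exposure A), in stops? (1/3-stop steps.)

Aperture: f/14 → f/13 — 1/3 stop larger aperture (brighter).
Shutter speed: unchanged.
ISO: 1600 → 1250 → 1000 → 800 → 640 → 500 → 400 → 320 → 250 → 200 → 160 → 125 — 3 2/3 stops lower (darker).
Net: +1/3 −3 2/3 = −3 1/3 stops.

3 1/3 stops darker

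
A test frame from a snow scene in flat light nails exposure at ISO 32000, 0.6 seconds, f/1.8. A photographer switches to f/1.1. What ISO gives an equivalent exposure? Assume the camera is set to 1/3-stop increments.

ISO 12800

Aperture: f/1.8 → f/1.6 → f/1.4 → f/1.2 → f/1.1 — 1 1/3 stops wider (brighter).
Need 1 1/3 stops darker from the ISO: 32000 → 25600 → 20000 → 16000 → 12800.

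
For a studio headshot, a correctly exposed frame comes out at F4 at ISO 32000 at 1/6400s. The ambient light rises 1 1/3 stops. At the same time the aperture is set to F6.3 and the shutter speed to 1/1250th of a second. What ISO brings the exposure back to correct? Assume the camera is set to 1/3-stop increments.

ISO 6400

Scene light: 1 1/3 stops brighter.
Aperture: f/4 → f/4.5 → f/5 → f/5.6 → f/6.3 — 1 1/3 stops smaller aperture (darker).
Shutter speed: 1/6400 → 1/5000 → 1/4000 → 1/3200 → 1/2500 → 1/2000 → 1/1600 → 1/1250 — 2 1/3 stops longer (brighter).
Net so far: 2 1/3 stops brighter. ISO: 32000 → 25600 → 20000 → 16000 → 12800 → 10000 → 8000 → 6400.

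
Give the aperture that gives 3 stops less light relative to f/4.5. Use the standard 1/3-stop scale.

f/13

Aperture: f/4.5 → f/5 → f/5.6 → f/6.3 → f/7.1 → f/8 → f/9 → f/10 → f/11 → f/13 — 3 stops narrower (darker).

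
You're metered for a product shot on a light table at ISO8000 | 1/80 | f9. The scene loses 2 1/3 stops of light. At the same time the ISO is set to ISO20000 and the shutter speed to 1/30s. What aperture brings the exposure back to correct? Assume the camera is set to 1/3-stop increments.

Scene light: 2 1/3 stops darker.
ISO: 8000 → 10000 → 12800 → 16000 → 20000 — 1 1/3 stops raised (brighter).
Shutter speed: 1/80 → 1/60 → 1/50 → 1/40 → 1/30 — 1 1/3 stops slower (brighter).
Net so far: 1/3 stop brighter. Aperture: f/9 → f/10.

f/10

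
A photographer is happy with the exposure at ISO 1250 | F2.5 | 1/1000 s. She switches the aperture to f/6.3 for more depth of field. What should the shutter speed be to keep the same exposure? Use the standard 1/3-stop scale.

1/160s

Aperture: f/2.5 → f/2.8 → f/3.2 → f/3.5 → f/4 → f/4.5 → f/5 → f/5.6 → f/6.3 — 2 2/3 stops stopped down (darker).
Need 2 2/3 stops brighter from the shutter speed: 1/1000 → 1/800 → 1/640 → 1/500 → 1/400 → 1/320 → 1/250 → 1/200 → 1/160.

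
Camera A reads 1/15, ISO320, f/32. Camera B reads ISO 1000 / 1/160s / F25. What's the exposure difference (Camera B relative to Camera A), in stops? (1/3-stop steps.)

1 stop darker

Aperture: f/32 → f/29 → f/25 — 2/3 stop wider (brighter).
Shutter speed: 1/15 → 1/20 → 1/25 → 1/30 → 1/40 → 1/50 → 1/60 → 1/80 → 1/100 → 1/125 → 1/160 — 3 1/3 stops shorter (darker).
ISO: 320 → 400 → 500 → 640 → 800 → 1000 — 1 2/3 stops higher (brighter).
Net: +2/3 −3 1/3 +1 2/3 = −1 stop.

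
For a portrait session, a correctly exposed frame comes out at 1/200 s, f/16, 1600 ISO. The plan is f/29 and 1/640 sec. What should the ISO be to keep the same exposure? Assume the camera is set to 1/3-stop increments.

ISO 16000

Aperture: f/16 → f/18 → f/20 → f/22 → f/25 → f/29 — 1 2/3 stops narrower (darker).
Shutter speed: 1/200 → 1/250 → 1/320 → 1/400 → 1/500 → 1/640 — 1 2/3 stops shorter (darker).
Net change so far: 3 1/3 stops darker. Offset with the ISO: 1600 → 2000 → 2500 → 3200 → 4000 → 5000 → 6400 → 8000 → 10000 → 12800 → 16000.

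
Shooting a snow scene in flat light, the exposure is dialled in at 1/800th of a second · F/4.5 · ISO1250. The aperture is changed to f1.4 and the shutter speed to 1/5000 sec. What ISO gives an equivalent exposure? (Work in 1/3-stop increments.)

Aperture: f/4.5 → f/4 → f/3.5 → f/3.2 → f/2.8 → f/2.5 → f/2.2 → f/2 → f/1.8 → f/1.6 → f/1.4 — 3 1/3 stops opened up (brighter).
Shutter speed: 1/800 → 1/1000 → 1/1250 → 1/1600 → 1/2000 → 1/2500 → 1/3200 → 1/4000 → 1/5000 — 2 2/3 stops shorter (darker).
Net change so far: 2/3 stop brighter. Offset with the ISO: 1250 → 1000 → 800.

ISO 800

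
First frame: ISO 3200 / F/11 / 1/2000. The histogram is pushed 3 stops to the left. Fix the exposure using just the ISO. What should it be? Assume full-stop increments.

ISO 25600

Underexposed by 3 stops → need 3 stops brighter.
ISO: 3200 → 6400 → 12800 → 25600.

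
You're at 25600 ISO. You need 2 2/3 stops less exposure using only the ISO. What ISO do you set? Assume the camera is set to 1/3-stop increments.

ISO: 25600 → 20000 → 16000 → 12800 → 10000 → 8000 → 6400 → 5000 → 4000 — 2 2/3 stops dropped (darker).

ISO 4000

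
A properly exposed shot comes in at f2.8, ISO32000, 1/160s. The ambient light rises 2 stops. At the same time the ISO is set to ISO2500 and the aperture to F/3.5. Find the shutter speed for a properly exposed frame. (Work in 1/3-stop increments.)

Scene light: 2 stops brighter.
ISO: 32000 → 25600 → 20000 → 16000 → 12800 → 10000 → 8000 → 6400 → 5000 → 4000 → 3200 → 2500 — 3 2/3 stops dropped (darker).
Aperture: f/2.8 → f/3.2 → f/3.5 — 2/3 stop stopped down (darker).
Net so far: 2 1/3 stops darker. Shutter speed: 1/160 → 1/125 → 1/100 → 1/80 → 1/60 → 1/50 → 1/40 → 1/30.

1/30s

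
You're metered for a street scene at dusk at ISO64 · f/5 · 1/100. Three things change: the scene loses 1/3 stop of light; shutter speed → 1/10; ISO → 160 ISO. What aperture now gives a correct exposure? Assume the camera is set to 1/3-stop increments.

Scene light: 1/3 stop darker.
Shutter speed: 1/100 → 1/80 → 1/60 → 1/50 → 1/40 → 1/30 → 1/25 → 1/20 → 1/15 → 1/13 → 1/10 — 3 1/3 stops slower (brighter).
ISO: 64 → 80 → 100 → 125 → 160 — 1 1/3 stops raised (brighter).
Net so far: 4 1/3 stops brighter. Aperture: f/5 → f/5.6 → f/6.3 → f/7.1 → f/8 → f/9 → f/10 → f/11 → f/13 → f/14 → f/16 → f/18 → f/20 → f/22.

f/22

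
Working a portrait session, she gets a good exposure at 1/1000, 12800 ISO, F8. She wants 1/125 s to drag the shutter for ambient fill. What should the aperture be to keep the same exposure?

f/22

Shutter speed: 1/1000 → 1/500 → 1/250 → 1/125 — 3 stops slower (brighter).
Need 3 stops darker from the aperture: f/8 → f/11 → f/16 → f/22.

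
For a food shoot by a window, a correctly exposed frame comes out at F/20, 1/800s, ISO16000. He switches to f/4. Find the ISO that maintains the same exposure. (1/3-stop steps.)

ISO 640

Aperture: f/20 → f/18 → f/16 → f/14 → f/13 → f/11 → f/10 → f/9 → f/8 → f/7.1 → f/6.3 → f/5.6 → f/5 → f/4.5 → f/4 — 4 2/3 stops wider (brighter).
Need 4 2/3 stops darker from the ISO: 16000 → 12800 → 10000 → 8000 → 6400 → 5000 → 4000 → 3200 → 2500 → 2000 → 1600 → 1250 → 1000 → 800 → 640.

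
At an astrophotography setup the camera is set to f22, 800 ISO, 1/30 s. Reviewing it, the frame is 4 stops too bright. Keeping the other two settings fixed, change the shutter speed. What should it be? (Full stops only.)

Overexposed by 4 stops → need 4 stops darker.
Shutter speed: 1/30 → 1/60 → 1/125 → 1/250 → 1/500.

1/500s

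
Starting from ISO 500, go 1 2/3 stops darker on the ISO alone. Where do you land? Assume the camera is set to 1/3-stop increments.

ISO: 500 → 400 → 320 → 250 → 200 → 160 — 1 2/3 stops lower (darker).

ISO 160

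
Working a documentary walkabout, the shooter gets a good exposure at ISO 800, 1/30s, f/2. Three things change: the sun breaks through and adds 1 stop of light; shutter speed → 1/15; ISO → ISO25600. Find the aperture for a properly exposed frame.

Scene light: 1 stop brighter.
Shutter speed: 1/30 → 1/15 — 1 stop slower (brighter).
ISO: 800 → 1600 → 3200 → 6400 → 12800 → 25600 — 5 stops higher (brighter).
Net so far: 7 stops brighter. Aperture: f/2 → f/2.8 → f/4 → f/5.6 → f/8 → f/11 → f/16 → f/22.

f/22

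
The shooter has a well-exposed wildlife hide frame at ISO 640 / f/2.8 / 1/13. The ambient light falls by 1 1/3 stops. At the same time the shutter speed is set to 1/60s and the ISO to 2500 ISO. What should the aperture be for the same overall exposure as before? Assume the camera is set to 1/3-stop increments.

f/1.6

Scene light: 1 1/3 stops darker.
Shutter speed: 1/13 → 1/15 → 1/20 → 1/25 → 1/30 → 1/40 → 1/50 → 1/60 — 2 1/3 stops faster (darker).
ISO: 640 → 800 → 1000 → 1250 → 1600 → 2000 → 2500 — 2 stops higher (brighter).
Net so far: 1 2/3 stops darker. Aperture: f/2.8 → f/2.5 → f/2.2 → f/2 → f/1.8 → f/1.6.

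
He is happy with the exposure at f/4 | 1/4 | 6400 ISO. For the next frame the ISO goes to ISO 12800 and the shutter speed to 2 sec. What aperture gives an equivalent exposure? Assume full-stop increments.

f/16

ISO: 6400 → 12800 — 1 stop raised (brighter).
Shutter speed: 1/4 → 1/2 → 1 → 2 — 3 stops slower (brighter).
Net change so far: 4 stops brighter. Offset with the aperture: f/4 → f/5.6 → f/8 → f/11 → f/16.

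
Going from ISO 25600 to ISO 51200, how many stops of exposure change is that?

25600 → 51200 — count the steps: 1 stop.

1 stop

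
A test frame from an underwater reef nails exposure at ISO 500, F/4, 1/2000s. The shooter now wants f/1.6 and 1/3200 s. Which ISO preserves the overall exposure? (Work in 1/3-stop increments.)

Aperture: f/4 → f/3.5 → f/3.2 → f/2.8 → f/2.5 → f/2.2 → f/2 → f/1.8 → f/1.6 — 2 2/3 stops opened up (brighter).
Shutter speed: 1/2000 → 1/2500 → 1/3200 — 2/3 stop faster (darker).
Net change so far: 2 stops brighter. Offset with the ISO: 500 → 400 → 320 → 250 → 200 → 160 → 125.

ISO 125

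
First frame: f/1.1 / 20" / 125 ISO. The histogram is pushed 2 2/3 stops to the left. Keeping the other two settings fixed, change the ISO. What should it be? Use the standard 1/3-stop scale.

ISO 800

Underexposed by 2 2/3 stops → need 2 2/3 stops brighter.
ISO: 125 → 160 → 200 → 250 → 320 → 400 → 500 → 640 → 800.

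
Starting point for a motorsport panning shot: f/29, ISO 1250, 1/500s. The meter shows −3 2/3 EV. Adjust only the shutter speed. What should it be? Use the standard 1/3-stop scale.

1/40s

Underexposed by 3 2/3 stops → need 3 2/3 stops brighter.
Shutter speed: 1/500 → 1/400 → 1/320 → 1/250 → 1/200 → 1/160 → 1/125 → 1/100 → 1/80 → 1/60 → 1/50 → 1/40.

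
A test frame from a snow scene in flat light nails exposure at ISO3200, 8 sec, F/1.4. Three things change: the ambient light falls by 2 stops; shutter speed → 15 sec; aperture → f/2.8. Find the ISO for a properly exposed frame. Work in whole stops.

ISO 25600

Scene light: 2 stops darker.
Shutter speed: 8 → 15 — 1 stop longer (brighter).
Aperture: f/1.4 → f/2 → f/2.8 — 2 stops stopped down (darker).
Net so far: 3 stops darker. ISO: 3200 → 6400 → 12800 → 25600.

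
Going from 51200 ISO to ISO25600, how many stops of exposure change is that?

51200 → 25600 — count the steps: 1 stop.

1 stop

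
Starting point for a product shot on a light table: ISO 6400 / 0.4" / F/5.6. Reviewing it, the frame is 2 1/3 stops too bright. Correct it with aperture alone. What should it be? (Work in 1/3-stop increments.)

Overexposed by 2 1/3 stops → need 2 1/3 stops darker.
Aperture: f/5.6 → f/6.3 → f/7.1 → f/8 → f/9 → f/10 → f/11 → f/13.

f/13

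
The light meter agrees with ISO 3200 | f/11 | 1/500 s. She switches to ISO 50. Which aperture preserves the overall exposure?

f/1.4

ISO: 3200 → 1600 → 800 → 400 → 200 → 100 → 50 — 6 stops dropped (darker).
Need 6 stops brighter from the aperture: f/11 → f/8 → f/5.6 → f/4 → f/2.8 → f/2 → f/1.4.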